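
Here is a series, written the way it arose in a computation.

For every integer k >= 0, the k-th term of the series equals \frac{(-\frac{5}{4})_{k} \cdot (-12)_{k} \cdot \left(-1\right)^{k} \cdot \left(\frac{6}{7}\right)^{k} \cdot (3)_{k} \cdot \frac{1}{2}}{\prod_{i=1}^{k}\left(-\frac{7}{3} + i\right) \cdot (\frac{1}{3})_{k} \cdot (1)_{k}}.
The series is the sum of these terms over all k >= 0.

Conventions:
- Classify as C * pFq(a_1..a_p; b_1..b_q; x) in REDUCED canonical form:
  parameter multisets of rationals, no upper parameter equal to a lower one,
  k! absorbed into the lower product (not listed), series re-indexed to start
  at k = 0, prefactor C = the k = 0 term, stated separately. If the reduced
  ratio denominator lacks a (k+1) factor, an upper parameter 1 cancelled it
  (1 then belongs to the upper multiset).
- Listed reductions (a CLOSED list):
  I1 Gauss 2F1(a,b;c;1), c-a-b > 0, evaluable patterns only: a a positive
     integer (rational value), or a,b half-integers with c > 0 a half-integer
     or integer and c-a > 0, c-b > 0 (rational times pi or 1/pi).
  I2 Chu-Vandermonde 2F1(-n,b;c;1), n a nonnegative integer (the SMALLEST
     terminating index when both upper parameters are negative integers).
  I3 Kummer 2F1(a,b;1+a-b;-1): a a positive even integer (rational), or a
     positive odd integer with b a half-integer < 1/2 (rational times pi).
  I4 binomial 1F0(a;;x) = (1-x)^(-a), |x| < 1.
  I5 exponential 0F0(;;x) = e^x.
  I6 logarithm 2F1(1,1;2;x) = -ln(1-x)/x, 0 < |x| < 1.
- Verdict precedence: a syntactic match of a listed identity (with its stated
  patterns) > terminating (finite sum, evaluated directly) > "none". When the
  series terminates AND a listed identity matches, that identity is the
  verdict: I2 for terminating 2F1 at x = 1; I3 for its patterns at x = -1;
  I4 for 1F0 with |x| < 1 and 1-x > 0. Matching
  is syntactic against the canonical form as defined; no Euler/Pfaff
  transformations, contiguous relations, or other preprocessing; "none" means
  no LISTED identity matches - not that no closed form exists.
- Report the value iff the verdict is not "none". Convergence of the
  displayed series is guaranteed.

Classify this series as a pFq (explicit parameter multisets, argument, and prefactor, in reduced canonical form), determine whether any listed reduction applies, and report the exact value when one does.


x = -\frac{6}{7} here; the reduced form reads 3F2, upper {-12, -\frac{5}{4}, 3}, lower {-\frac{4}{3}, \frac{1}{3}}, C = \frac{1}{2}. Verdict: terminating. With -12 upstairs the series is a 13-term polynomial sum; evaluated term by term. Exact value: \frac{3251413035717422987653323299}{18072054740189257400320}.

The tell: t_0 being \frac{1}{2}, the (-1)^k factor (C = 1/2) folds into the argument's sign.
Adjacent-term ratio: r(k) = -\frac{6}{7} * (k-12) (k-\frac{5}{4}) (k+3) / [(k-\frac{4}{3}) (k+\frac{1}{3}) (k+1)] - poly over poly, x = -\frac{6}{7} from leading terms; C = \frac{1}{2} at k = 0.


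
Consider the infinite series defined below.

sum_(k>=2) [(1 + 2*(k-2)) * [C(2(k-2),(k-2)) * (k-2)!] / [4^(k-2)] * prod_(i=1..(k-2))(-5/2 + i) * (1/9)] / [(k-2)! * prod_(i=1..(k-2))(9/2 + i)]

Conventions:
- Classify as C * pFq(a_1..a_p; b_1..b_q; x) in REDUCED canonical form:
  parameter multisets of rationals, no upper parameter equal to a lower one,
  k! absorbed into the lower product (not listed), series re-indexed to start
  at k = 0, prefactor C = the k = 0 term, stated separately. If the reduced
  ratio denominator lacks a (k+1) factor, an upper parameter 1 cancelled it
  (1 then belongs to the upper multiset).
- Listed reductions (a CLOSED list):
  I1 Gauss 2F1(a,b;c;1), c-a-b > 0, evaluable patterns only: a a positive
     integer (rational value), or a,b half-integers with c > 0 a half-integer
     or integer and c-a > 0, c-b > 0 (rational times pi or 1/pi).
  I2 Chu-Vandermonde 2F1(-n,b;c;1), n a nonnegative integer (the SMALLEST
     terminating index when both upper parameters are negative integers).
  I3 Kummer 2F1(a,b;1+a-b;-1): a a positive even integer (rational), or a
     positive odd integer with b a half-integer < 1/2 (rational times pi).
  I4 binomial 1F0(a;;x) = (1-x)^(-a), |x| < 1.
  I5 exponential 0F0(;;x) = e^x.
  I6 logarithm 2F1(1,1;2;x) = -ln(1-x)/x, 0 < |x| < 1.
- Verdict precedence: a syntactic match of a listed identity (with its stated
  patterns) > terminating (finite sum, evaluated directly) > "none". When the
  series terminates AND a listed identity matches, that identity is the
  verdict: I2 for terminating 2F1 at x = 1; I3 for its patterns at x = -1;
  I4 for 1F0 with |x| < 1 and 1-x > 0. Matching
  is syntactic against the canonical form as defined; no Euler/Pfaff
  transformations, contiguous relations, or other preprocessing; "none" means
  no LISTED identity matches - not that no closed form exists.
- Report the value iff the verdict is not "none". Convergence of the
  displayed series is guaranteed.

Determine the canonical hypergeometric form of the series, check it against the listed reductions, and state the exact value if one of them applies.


With C = 1/9: the canonical form is 2F1(-3/2, 3/2; 11/2; 1). Verdict at x = 1: Gauss (I1, half-integer pattern) matches (x = 1; upper {-3/2, 3/2} half-integers, c = 11/2 in the evaluable pattern). Value: (735/32768) * pi.

The tell: x = 1 and the (2k+1) factor (C = 1/9, x = 1) shifts (1/2)_k to (3/2)_k.
Adjacent-term ratio: r(k) = 1 * (k-3/2) (k+3/2) / [(k+11/2) (k+1)] - rational in k. x = 1; t_0 = 1/9; negate the roots.


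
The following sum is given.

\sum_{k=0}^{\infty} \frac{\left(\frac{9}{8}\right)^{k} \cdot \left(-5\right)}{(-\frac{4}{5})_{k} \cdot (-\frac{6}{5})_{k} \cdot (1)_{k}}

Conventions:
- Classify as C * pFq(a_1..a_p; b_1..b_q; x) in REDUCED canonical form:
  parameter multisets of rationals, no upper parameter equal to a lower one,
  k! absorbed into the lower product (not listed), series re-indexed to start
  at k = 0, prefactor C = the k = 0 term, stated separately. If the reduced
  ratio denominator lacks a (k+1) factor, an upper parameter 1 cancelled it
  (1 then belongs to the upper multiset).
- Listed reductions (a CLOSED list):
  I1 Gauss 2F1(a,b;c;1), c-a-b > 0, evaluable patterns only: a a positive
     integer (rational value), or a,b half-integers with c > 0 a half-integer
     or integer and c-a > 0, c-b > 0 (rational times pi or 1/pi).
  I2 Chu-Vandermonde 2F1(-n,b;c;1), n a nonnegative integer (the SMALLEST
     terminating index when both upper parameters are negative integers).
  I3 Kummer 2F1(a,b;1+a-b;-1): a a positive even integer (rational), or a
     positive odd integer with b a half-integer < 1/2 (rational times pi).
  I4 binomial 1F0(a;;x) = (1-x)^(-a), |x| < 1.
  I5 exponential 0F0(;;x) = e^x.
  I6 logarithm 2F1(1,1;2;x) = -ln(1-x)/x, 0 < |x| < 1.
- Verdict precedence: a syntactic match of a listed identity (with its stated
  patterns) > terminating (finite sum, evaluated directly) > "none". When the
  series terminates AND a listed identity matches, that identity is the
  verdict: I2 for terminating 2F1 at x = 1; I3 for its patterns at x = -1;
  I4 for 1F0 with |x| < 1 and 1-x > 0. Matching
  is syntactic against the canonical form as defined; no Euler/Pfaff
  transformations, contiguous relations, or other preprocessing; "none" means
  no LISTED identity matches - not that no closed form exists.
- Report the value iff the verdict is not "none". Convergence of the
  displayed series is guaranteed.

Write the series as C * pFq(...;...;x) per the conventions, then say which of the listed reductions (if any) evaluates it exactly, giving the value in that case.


Key observation: t_0 = -5 here, and (1)_k (C = -5, x = 9/8) is k! itself.
Step ratio: r(k) = \frac{9}{8} * 1 / [(k-\frac{6}{5}) (k-\frac{4}{5}) (k+1)] - rational in k, leading ratio \frac{9}{8}; with t_0 = -5, classification follows.

Reduced: x = \frac{9}{8}, 0F2, upper = {-}, lower = {-\frac{6}{5}, -\frac{4}{5}}, C = -5. Verdict: none - this 0F2 at x = \frac{9}{8} matches no listed pattern, and upper {-} holds no stopper.


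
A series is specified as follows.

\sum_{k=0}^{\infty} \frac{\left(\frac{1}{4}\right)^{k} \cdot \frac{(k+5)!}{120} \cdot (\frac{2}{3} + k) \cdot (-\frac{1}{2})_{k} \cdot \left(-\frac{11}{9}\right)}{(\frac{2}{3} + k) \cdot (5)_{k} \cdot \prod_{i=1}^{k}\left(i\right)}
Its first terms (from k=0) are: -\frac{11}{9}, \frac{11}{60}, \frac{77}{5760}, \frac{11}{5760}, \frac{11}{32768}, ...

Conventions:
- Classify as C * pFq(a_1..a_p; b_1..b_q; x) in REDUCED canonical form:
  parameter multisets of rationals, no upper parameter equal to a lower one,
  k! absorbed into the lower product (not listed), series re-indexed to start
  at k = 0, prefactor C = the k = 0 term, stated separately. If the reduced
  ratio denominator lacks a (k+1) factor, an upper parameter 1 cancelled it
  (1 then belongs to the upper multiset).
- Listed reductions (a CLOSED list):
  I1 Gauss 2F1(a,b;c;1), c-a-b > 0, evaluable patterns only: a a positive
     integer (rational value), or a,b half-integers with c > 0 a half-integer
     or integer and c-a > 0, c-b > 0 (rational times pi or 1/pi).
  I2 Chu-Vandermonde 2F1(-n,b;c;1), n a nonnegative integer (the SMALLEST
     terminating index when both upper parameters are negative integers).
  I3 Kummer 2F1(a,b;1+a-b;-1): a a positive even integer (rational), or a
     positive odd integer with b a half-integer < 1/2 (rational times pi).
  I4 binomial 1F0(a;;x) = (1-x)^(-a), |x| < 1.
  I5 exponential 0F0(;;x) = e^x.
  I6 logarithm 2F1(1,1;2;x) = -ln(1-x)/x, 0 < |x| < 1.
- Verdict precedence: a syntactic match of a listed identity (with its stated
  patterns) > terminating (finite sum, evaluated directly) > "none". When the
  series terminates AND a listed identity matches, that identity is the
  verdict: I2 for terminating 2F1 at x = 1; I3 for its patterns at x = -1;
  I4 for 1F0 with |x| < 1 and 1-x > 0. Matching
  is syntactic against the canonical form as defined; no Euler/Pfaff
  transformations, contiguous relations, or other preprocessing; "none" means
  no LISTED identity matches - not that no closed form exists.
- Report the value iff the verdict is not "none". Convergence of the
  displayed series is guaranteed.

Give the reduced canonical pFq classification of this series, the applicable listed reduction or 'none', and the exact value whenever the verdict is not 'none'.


The series (x = \frac{1}{4}) is 2F1: upper {-\frac{1}{2}, 6}, lower {5}, prefactor -\frac{11}{9}. Verdict: none. No listed pattern accepts 2F1(-\frac{1}{2}, 6; 5; \frac{1}{4}).

Key observation: with t_0 = -\frac{11}{9}, the product of the first k integers (C = -11/9) is k!.
Adjacent-term ratio: r(k) = \frac{1}{4} * (k-\frac{1}{2}) (k+6) / [(k+5) (k+1)] - rational in k, leading ratio \frac{1}{4}; with t_0 = -\frac{11}{9}, classification follows.


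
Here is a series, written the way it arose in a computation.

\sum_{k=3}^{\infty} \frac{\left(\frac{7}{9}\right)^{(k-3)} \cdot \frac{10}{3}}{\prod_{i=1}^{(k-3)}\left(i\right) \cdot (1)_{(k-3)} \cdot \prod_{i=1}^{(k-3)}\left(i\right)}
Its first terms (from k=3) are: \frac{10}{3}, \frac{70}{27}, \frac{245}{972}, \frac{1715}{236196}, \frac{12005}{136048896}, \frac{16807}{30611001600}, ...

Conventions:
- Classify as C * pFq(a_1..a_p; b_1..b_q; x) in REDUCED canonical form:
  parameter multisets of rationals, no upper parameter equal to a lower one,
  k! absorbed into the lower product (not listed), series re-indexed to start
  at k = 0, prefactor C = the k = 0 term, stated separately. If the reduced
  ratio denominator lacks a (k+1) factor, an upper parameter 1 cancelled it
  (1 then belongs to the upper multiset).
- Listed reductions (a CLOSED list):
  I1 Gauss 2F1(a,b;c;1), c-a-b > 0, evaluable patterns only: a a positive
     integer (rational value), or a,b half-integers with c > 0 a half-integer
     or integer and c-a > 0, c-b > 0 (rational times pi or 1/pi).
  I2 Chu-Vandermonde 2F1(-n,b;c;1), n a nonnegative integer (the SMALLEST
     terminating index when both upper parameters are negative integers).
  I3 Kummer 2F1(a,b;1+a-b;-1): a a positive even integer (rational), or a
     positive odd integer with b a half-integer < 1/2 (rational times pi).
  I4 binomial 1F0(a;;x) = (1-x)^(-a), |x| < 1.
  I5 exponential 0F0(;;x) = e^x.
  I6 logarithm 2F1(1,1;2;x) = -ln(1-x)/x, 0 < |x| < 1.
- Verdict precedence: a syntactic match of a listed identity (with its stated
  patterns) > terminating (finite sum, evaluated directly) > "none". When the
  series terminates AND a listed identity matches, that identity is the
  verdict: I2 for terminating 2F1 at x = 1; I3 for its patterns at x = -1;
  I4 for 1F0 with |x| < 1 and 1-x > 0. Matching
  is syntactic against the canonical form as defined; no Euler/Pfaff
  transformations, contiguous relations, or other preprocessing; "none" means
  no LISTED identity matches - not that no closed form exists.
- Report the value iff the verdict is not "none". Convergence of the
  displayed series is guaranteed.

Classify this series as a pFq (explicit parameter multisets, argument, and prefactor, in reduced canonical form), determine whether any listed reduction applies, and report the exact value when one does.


The series (x = \frac{7}{9}) is 0F2: upper {-}, lower {1, 1}, prefactor \frac{10}{3}. Verdict: none - at argument \frac{7}{9} the multisets {-} ; {1, 1} match no listed identity.

First insight: with t_0 = \frac{10}{3}, the product of the first k integers (prefactor 10/3) is k!.
Consecutive-term ratio: r(k) = \frac{7}{9} * 1 / [(k+1) (k+1) (k+1)] - rational in k, leading ratio \frac{7}{9}; with t_0 = \frac{10}{3}, classification follows.


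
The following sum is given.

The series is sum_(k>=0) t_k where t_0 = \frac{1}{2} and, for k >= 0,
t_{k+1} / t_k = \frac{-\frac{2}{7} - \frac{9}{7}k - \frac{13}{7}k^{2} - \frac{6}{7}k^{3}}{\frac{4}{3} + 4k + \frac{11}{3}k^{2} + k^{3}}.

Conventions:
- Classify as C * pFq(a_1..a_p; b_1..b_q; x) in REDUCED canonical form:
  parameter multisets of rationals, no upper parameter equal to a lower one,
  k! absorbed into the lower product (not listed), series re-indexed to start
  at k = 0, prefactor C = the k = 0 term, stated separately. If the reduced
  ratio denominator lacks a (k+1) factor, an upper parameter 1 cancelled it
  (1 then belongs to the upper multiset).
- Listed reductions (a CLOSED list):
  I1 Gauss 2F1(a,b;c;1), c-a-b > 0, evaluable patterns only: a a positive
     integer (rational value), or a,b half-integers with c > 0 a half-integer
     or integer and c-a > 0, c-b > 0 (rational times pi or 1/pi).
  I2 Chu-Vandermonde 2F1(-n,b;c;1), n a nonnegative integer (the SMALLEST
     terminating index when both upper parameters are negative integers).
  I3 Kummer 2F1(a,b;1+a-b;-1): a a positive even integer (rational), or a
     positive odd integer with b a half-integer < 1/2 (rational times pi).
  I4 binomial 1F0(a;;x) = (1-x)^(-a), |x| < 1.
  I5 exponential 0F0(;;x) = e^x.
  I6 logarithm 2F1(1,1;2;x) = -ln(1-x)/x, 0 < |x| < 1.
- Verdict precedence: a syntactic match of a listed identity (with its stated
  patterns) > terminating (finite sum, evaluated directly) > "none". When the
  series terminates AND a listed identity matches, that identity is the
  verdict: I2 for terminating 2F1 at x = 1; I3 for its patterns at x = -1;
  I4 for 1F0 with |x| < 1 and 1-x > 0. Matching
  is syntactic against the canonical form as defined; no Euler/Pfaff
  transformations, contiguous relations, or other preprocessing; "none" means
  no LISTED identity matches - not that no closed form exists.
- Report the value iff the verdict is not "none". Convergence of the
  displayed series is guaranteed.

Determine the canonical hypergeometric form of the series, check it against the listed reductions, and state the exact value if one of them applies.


This is \frac{1}{2} * 2F1(\frac{1}{2}, 1; 2; -\frac{6}{7}) in reduced canonical form. Verdict: none - at argument -\frac{6}{7} the multisets {\frac{1}{2}, 1} ; {2} match no listed identity.

Key observation: with t_0 = \frac{1}{2}, roots of the ratio polynomials (C = 1/2) are the negated parameters.
Ratio: r(k) = -\frac{6}{7} * (k+\frac{1}{2}) (k+1) / [(k+2) (k+1)] ; factor over Q: parameters, x = -\frac{6}{7}, and C = \frac{1}{2}.


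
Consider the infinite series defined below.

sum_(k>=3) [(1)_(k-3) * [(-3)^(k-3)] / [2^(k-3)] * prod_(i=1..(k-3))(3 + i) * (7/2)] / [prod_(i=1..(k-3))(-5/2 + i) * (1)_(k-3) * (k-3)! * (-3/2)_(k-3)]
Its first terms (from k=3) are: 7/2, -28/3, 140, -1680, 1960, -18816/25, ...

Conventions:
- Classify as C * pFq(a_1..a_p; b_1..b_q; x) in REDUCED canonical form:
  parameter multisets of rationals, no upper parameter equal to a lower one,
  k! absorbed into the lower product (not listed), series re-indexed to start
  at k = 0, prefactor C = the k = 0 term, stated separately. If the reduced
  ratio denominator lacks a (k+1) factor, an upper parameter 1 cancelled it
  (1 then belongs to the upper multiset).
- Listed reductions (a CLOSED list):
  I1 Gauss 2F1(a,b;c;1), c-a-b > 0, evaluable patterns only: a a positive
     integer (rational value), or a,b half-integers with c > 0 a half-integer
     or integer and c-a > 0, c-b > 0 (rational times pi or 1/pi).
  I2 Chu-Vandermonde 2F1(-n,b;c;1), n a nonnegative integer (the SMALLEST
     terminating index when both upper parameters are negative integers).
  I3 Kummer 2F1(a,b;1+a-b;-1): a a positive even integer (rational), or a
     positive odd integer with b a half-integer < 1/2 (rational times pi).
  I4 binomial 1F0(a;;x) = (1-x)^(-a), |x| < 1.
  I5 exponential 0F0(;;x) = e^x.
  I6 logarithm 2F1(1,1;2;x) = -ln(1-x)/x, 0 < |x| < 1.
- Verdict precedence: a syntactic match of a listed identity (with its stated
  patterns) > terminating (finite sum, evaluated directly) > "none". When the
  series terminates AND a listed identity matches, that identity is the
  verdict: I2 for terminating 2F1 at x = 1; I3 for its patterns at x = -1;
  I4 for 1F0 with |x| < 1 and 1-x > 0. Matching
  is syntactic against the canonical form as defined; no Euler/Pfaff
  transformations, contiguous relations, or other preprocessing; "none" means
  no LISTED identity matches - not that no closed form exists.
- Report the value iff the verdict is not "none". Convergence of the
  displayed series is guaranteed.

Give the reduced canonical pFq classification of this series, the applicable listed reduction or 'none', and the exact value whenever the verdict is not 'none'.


With C = 7/2: the canonical form is 1F2(4; -3/2, -3/2; -3/2). Verdict: none here - no I1-I6 shape fits x = -3/2 with lower {-3/2, -3/2}.

First insight: t_0 being 7/2, the lower running product (C = 7/2) is a rising factorial.
Ratio: r(k) = (-3/2) * (k+4) / [(k-3/2) (k-3/2) (k+1)] - rational in k. x = (-3/2); t_0 = 7/2; negate the roots.


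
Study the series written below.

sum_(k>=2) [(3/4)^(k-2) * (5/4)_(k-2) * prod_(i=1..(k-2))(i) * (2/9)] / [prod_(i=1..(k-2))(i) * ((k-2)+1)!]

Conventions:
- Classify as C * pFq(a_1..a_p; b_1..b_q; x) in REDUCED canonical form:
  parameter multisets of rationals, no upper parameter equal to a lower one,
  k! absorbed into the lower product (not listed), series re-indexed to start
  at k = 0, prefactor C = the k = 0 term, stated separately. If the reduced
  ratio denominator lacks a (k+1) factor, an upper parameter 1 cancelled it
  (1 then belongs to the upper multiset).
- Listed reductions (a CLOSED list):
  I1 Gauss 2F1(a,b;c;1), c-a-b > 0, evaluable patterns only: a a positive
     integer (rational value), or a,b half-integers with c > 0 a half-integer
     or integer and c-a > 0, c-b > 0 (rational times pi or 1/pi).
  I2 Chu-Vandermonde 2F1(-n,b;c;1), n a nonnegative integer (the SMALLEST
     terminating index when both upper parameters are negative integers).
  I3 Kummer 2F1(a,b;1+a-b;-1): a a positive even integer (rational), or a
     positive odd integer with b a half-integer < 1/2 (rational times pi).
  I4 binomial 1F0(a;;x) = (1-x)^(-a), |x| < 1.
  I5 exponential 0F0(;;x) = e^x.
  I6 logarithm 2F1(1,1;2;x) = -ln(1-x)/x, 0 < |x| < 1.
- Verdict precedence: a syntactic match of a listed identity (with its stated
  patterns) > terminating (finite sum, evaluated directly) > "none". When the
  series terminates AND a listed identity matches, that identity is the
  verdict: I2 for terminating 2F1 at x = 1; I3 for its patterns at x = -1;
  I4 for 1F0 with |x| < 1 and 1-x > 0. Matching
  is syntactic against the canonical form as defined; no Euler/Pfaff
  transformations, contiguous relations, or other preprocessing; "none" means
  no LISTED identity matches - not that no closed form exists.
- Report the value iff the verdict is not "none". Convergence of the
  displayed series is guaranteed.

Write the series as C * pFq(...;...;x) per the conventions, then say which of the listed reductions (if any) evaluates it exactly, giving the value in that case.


With C = 2/9: the canonical form is 2F1(1, 5/4; 2; 3/4). Verdict: none (x = 3/4): each listed identity misses the multisets {1, 5/4} ; {2}.

Key step: with t_0 = 2/9, the running product (prefactor 2/9) telescopes to a rising factorial.
Adjacent-term ratio: r(k) = (3/4) * (k+1) (k+5/4) / [(k+2) (k+1)] - rational in k. x = (3/4); t_0 = 2/9; negate the roots.


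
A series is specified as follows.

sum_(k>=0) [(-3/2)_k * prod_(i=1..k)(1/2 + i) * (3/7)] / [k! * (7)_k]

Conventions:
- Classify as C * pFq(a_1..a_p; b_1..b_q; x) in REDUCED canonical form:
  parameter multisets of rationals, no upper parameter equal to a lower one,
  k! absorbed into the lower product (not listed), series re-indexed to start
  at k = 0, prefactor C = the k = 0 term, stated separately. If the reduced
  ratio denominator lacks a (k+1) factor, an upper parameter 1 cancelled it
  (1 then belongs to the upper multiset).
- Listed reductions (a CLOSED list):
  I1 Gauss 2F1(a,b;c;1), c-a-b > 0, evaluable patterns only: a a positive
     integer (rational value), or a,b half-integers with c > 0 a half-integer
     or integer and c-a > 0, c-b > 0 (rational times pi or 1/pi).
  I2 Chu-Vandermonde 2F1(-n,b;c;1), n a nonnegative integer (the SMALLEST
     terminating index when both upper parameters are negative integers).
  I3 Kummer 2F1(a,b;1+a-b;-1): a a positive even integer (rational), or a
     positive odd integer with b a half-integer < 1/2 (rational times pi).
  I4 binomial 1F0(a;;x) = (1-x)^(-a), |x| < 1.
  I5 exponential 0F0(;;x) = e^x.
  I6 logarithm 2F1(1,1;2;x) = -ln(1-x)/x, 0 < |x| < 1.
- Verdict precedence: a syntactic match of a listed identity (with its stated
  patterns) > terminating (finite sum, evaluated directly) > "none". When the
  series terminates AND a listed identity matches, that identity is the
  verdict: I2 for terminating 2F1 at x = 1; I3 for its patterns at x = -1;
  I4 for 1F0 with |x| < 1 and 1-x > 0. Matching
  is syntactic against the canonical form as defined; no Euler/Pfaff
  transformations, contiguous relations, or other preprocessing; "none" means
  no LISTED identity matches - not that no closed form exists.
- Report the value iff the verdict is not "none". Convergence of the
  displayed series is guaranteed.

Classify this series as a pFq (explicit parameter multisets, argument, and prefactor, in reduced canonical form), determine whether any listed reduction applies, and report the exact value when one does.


Key observation: from the first term 3/7: the running product (prefactor 3/7) telescopes to a rising factorial.
Consecutive-term ratio: r(k) = 1 * (k-3/2) (k+3/2) / [(k+7) (k+1)] ; factor over Q: parameters, x = 1, and C = 3/7.

Classification (C = 3/7): 2F1 with upper {-3/2, 3/2}, lower {7}, argument x = 1. Verdict: the half-integer Gauss pattern (I1) matches (x = 1; upper {-3/2, 3/2} half-integers, c = 7 in the evaluable pattern). Exact value: (2097152/2207205) / pi.


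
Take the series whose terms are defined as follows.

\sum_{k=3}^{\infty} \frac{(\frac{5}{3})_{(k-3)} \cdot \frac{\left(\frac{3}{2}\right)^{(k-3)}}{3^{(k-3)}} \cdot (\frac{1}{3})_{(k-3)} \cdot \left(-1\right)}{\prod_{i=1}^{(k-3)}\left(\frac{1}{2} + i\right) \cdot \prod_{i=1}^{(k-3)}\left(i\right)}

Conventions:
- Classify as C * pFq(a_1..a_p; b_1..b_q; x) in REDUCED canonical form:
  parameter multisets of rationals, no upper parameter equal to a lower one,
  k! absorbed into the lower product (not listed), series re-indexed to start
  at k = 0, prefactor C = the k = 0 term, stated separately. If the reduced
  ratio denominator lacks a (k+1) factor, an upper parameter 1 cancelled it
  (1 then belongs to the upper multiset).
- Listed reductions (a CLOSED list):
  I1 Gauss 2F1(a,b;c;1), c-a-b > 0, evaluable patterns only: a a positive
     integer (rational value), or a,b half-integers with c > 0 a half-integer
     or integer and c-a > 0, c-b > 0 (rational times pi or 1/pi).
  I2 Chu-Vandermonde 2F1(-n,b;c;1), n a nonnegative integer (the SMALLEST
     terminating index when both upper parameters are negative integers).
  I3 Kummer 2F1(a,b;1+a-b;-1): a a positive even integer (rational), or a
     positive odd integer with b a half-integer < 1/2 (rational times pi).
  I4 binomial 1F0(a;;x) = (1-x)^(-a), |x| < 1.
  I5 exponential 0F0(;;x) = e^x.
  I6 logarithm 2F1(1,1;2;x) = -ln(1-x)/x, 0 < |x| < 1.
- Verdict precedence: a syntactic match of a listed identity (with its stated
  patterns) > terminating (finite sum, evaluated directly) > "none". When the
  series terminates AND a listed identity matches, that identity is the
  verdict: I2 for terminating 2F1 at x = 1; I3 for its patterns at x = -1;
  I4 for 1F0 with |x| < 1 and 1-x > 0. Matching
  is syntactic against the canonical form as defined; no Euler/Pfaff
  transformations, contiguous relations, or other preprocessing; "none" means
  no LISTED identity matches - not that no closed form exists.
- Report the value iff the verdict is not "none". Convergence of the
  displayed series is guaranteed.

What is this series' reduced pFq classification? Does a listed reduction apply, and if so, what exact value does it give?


Key observation: with t_0 = -1, the lower running product (prefactor -1) is a rising factorial.
Term ratio: r(k) = \frac{1}{2} * (k+\frac{1}{3}) (k+\frac{5}{3}) / [(k+\frac{3}{2}) (k+1)] ; factor over Q: parameters, x = \frac{1}{2}, and C = -1.

Reduced: x = \frac{1}{2}, 2F1, upper = {\frac{1}{3}, \frac{5}{3}}, lower = {\frac{3}{2}}, C = -1. Verdict: none - at argument \frac{1}{2} the multisets {\frac{1}{3}, \frac{5}{3}} ; {\frac{3}{2}} match no listed identity.


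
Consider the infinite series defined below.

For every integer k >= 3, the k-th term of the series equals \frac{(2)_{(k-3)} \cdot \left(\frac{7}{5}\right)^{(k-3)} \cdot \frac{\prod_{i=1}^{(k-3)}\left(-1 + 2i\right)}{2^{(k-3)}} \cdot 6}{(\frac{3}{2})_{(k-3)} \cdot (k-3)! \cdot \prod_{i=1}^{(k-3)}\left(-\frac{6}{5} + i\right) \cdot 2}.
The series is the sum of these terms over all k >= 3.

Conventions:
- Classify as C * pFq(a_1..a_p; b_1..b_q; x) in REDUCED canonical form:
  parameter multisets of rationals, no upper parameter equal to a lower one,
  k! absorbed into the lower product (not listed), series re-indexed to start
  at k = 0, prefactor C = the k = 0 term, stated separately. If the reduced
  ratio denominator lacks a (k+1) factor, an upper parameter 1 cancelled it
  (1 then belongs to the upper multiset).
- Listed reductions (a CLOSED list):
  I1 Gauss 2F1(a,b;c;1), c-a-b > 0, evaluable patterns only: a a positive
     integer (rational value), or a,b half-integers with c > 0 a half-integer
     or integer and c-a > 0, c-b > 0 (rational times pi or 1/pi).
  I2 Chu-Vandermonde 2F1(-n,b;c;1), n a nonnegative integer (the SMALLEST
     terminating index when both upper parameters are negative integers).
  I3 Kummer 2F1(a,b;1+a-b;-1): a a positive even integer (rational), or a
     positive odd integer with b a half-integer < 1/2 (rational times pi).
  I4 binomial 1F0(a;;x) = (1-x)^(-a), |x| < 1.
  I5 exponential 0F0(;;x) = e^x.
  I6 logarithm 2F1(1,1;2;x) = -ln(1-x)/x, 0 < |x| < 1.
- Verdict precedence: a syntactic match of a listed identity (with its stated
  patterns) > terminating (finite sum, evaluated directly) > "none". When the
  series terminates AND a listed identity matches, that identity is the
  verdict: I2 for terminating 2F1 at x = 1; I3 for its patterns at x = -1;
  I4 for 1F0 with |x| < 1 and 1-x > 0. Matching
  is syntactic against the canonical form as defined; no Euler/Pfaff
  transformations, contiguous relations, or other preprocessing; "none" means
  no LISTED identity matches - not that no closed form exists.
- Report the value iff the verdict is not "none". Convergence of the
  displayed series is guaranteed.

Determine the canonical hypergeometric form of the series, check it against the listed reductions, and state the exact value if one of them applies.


With C = 3: the canonical form is 2F2(\frac{1}{2}, 2; -\frac{1}{5}, \frac{3}{2}; \frac{7}{5}). Verdict: none - at argument \frac{7}{5} the multisets {\frac{1}{2}, 2} ; {-\frac{1}{5}, \frac{3}{2}} match no listed identity.

Key step: from the first term 3: the lower running product (C = 3) is a rising factorial.
Term ratio: r(k) = \frac{7}{5} * (k+\frac{1}{2}) (k+2) / [(k-\frac{1}{5}) (k+\frac{3}{2}) (k+1)] - rational in k. x = \frac{7}{5}; t_0 = 3; negate the roots.


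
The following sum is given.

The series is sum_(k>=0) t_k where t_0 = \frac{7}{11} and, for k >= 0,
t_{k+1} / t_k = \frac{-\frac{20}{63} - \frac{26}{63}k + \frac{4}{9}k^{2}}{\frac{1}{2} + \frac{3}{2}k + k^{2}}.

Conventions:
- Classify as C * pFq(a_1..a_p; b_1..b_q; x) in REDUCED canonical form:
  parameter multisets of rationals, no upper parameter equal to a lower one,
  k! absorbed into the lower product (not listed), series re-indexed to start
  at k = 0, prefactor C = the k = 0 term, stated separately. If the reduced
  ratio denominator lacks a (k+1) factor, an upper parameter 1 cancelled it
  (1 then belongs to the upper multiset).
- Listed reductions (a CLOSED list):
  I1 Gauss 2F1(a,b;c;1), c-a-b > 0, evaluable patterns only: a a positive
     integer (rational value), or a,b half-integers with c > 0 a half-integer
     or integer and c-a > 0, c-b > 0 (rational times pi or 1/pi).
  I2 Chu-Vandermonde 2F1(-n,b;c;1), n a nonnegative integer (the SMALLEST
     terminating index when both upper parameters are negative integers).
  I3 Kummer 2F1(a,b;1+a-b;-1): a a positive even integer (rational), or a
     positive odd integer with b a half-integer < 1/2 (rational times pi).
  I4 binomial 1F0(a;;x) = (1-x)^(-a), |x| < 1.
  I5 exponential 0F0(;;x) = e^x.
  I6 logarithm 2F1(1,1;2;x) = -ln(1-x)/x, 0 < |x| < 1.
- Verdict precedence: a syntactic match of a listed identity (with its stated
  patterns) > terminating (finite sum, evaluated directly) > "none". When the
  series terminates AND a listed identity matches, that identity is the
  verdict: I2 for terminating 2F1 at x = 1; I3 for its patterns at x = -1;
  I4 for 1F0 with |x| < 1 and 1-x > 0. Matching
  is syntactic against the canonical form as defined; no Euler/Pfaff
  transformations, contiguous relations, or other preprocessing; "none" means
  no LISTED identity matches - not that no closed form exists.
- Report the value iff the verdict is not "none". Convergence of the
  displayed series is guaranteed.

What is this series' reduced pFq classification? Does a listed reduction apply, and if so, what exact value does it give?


Reduced: x = \frac{4}{9}, 1F0, upper = {-\frac{10}{7}}, lower = {-}, C = \frac{7}{11}. Verdict at x = \frac{4}{9}: binomial (I4) matches (the 1F0 binomial series: exponent 10/7, x = \frac{4}{9}). Value: \frac{7}{11} \cdot \left(\frac{5}{9}\right)^{\frac{10}{7}}.

Structural cue: t_0 = \frac{7}{11} here, and the ratio is unreduced: k + 1/2 divides both sides (C = 7/11, x = 4/9).
Adjacent-term ratio: r(k) = \frac{4}{9} * (k-\frac{10}{7}) / [(k+1)] - rational in k. x = \frac{4}{9}; t_0 = \frac{7}{11}; negate the roots.


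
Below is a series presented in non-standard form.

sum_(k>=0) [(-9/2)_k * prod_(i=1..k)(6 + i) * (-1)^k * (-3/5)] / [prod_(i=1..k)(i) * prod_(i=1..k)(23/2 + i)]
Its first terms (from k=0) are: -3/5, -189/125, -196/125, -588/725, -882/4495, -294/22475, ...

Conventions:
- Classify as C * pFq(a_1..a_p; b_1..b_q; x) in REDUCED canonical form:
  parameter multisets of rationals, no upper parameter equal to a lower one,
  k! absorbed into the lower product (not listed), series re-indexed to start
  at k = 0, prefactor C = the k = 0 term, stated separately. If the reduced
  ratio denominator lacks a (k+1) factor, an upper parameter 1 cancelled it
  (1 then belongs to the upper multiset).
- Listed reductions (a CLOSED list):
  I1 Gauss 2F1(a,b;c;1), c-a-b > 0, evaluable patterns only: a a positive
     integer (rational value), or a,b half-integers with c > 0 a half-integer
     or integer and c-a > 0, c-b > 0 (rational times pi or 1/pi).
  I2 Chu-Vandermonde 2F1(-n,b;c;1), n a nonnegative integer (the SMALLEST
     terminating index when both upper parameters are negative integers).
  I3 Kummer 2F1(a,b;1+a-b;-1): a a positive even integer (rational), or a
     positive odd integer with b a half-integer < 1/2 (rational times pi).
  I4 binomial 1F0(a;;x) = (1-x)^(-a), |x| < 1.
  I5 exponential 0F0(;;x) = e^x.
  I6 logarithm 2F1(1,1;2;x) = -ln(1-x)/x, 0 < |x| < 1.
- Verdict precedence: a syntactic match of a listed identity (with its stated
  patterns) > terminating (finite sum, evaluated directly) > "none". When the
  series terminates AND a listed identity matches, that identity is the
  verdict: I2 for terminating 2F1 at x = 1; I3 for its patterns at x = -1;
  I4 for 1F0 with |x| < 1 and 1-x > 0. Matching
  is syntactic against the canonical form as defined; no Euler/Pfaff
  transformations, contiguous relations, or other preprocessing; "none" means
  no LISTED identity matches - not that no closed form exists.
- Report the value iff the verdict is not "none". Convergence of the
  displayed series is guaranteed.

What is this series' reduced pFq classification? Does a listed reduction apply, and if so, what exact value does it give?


With C = -3/5: the canonical form is 2F1(-9/2, 7; 25/2; -1). Verdict (x = -1): Kummer's theorem (I3) applies (x = -1; c = 25/2 equals 1+a-b for upper {-9/2, 7}: listed pattern). Exact value: (-200783583/134217728) * pi.

Key step: with t_0 = -3/5, the lower running product (prefactor -3/5) is a rising factorial.
Term ratio: r(k) = (-1) * (k-9/2) (k+7) / [(k+25/2) (k+1)] - poly over poly, x = (-1) from leading terms; C = -3/5 at k = 0.


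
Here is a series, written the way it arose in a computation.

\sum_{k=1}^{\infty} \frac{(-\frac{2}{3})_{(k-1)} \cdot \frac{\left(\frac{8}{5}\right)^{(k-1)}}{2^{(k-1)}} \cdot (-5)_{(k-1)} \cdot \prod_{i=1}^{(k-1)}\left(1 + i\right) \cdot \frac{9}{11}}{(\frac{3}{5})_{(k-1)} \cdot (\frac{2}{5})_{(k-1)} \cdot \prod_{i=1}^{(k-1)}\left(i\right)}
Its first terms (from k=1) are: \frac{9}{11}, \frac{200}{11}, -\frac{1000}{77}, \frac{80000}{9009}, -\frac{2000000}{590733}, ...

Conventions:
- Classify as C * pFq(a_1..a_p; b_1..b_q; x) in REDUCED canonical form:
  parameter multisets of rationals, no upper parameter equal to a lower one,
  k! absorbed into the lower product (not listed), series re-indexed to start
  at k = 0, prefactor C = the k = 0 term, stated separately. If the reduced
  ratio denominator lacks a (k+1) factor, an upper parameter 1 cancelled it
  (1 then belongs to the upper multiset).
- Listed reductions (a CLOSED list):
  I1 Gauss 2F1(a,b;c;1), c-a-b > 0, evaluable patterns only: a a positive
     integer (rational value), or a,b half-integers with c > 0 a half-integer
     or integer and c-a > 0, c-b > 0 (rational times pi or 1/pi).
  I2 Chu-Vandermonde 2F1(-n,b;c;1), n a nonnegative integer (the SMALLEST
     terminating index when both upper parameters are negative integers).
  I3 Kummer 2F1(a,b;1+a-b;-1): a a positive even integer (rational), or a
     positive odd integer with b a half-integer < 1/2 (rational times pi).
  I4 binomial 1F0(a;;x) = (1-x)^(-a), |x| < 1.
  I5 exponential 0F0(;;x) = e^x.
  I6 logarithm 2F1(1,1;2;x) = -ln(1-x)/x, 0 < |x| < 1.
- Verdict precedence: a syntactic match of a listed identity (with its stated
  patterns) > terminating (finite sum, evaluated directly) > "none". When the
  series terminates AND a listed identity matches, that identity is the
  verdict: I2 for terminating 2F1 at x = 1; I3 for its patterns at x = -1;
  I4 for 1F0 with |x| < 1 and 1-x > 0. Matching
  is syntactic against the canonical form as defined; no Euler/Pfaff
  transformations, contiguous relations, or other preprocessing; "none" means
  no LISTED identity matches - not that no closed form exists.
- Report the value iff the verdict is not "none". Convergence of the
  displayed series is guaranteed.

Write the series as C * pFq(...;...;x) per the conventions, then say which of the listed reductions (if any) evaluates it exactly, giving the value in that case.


Reduced: x = \frac{4}{5}, 3F2, upper = {-5, -\frac{2}{3}, 2}, lower = {\frac{2}{5}, \frac{3}{5}}, C = \frac{9}{11}. Verdict: terminating - upper -5 stops the sum at k = 5; the 6 terms are added exactly. Its exact value is \frac{4199625239}{348729381}.

Structural cue: with t_0 = \frac{9}{11}, the running product (C = 9/11) telescopes to a rising factorial.
Consecutive-term ratio: r(k) = \frac{4}{5} * (k-5) (k-\frac{2}{3}) (k+2) / [(k+\frac{2}{5}) (k+\frac{3}{5}) (k+1)] - poly over poly, x = \frac{4}{5} from leading terms; C = \frac{9}{11} at k = 0.


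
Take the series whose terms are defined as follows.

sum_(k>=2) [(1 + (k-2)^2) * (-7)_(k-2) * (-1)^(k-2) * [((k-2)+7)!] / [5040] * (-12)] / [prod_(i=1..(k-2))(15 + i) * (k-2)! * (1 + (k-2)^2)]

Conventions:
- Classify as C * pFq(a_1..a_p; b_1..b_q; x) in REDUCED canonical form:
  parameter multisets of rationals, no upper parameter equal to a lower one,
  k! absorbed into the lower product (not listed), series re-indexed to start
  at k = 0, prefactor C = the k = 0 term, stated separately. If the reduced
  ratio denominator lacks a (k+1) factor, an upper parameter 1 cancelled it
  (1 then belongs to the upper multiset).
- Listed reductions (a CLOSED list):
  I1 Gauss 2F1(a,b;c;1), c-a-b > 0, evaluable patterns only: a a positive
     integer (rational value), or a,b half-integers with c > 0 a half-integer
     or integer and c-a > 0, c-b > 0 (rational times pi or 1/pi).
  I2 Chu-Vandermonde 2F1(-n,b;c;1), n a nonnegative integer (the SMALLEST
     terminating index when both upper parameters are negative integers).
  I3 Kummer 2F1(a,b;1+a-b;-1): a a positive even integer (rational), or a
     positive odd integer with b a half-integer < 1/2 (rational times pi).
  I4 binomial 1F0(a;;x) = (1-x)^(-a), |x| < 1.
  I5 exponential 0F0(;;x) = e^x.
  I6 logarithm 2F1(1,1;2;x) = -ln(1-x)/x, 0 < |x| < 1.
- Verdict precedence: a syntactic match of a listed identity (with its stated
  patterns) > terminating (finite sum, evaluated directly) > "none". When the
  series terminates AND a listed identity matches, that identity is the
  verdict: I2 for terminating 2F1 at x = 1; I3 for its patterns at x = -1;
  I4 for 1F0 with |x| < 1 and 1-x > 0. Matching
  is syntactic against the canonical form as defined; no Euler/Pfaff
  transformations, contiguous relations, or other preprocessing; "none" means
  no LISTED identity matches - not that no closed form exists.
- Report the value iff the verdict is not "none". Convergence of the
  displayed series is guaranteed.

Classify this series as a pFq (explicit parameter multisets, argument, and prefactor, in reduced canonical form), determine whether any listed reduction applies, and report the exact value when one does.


Prefactor -12, argument -1: 2F1 with upper {-7, 8} over lower {16}. Verdict (x = -1): Kummer's theorem (I3) applies (x = -1; c = 16 equals 1+a-b for upper {-7, 8}: listed pattern). Hence: -234.

Key observation: with t_0 = -12, the lower running product (C = -12, x = -1) is a rising factorial.
Ratio: r(k) = (-1) * (k-7) (k+8) / [(k+16) (k+1)] ; factor over Q: parameters, x = (-1), and C = -12.


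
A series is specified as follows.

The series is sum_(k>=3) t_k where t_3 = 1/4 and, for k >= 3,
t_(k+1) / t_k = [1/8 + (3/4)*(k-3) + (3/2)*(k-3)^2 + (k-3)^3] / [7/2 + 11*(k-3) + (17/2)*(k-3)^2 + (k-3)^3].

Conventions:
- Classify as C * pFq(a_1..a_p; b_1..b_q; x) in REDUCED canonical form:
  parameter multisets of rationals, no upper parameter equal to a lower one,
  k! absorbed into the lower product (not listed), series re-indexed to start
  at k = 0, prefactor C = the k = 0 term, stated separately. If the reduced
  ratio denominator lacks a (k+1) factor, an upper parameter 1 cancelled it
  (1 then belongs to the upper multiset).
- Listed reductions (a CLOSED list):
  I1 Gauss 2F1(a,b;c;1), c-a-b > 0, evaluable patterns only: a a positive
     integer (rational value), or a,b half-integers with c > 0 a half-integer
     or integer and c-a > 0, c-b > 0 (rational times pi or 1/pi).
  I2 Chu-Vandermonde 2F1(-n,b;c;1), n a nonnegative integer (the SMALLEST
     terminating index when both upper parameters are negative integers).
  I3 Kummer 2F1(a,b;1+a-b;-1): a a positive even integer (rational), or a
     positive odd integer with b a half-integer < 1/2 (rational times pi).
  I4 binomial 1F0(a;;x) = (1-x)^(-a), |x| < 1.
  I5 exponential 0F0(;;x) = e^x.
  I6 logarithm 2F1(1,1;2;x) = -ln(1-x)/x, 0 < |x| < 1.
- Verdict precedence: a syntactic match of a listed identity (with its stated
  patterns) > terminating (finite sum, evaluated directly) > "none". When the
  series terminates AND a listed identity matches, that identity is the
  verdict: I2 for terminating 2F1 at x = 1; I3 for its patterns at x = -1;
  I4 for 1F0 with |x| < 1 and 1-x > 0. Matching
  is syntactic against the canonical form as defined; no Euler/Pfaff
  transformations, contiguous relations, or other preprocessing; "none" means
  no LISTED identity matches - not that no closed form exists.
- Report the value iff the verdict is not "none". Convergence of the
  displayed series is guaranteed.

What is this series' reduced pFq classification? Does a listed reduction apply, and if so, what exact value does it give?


Classification (C = 1/4): 2F1 with upper {1/2, 1/2}, lower {7}, argument x = 1. Verdict: this is the half-integer Gauss pattern (I1) (x = 1; upper {1/2, 1/2} half-integers, c = 7 in the evaluable pattern). Exact value: (131072/160083) / pi.

Key observation: with t_0 = 1/4, cancel k + 1/2 from the displayed ratio first; then C = 1/4, x = 1.
Term ratio: r(k) = 1 * (k+1/2) (k+1/2) / [(k+7) (k+1)] ; factor over Q: parameters, x = 1, and C = 1/4.
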